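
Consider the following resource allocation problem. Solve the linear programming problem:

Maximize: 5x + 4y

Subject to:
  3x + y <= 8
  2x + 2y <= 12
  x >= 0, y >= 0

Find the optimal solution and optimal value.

Feasible vertices: (0, 0), (0, 6), (1, 5), (8/3, 0)
Objective 5x + 4y at each:
  (0, 0): 0
  (0, 6): 24
  (1, 5): 25
  (8/3, 0): 40/3
Maximum is 25 at (1, 5).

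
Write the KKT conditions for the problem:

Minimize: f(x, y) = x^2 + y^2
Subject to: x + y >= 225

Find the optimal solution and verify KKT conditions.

KKT conditions for min x^2 + y^2 s.t. x + y >= 225:
Stationarity: 2x = mu, 2y = mu
So x = y = mu/2.
Complementary slackness: mu*(x + y - 225) = 0
Primal feasibility: x + y >= 225; dual feasibility: mu >= 0
If mu = 0 then x = y = 0, but 0 + 0 < 225 is infeasible, so the constraint is active.
Constraint active: x + y = 2*(mu/2) = 225 => mu = 225
x = y = 225/2, f = 50625/2
Verify: stationarity 2*(225/2) = 225 = mu; primal 225/2 + 225/2 = 225 >= 225; dual mu = 225 >= 0; complementary slackness 225*(225 - 225) = 0. All KKT conditions hold.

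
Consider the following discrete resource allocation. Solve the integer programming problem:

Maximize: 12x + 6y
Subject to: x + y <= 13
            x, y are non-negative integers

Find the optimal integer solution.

Objective: 12x + 6y, constraint: x + y <= 13
Coefficient of x is 12 >= coefficient of y is 6, so allocate the entire budget to x.
Optimal: x = 13, y = 0, value = 156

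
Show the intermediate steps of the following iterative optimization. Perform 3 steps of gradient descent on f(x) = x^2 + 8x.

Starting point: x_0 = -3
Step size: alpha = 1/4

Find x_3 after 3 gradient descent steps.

f(x) = x^2 + 8x, f'(x) = 2x + (8)
Step 1: f'(-3) = 2, x_1 = -3 - 1/4 * 2 = -7/2
Step 2: f'(-7/2) = 1, x_2 = -7/2 - 1/4 * 1 = -15/4
Step 3: f'(-15/4) = 1/2, x_3 = -15/4 - 1/4 * 1/2 = -31/8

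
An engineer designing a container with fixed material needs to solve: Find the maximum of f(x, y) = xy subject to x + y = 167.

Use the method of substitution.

Substitute y = 167 - x into f(x,y) = xy:
g(x) = x(167 - x) = 167x - x^2
g'(x) = 167 - 2x = 0  =>  x = 167/2
y = 167 - 167/2 = 167/2
Maximum value = (167/2) * (167/2) = 27889/4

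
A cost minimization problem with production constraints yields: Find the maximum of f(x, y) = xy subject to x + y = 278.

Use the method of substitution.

Substitute y = 278 - x into f(x,y) = xy:
g(x) = x(278 - x) = 278x - x^2
g'(x) = 278 - 2x = 0  =>  x = 139
y = 278 - 139 = 139
Maximum value = 139 * 139 = 19321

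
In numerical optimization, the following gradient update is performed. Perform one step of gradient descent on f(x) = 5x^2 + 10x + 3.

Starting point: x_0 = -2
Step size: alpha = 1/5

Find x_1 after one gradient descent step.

f(x) = 5x^2 + 10x + 3
f'(x) = 10x + 10
f'(-2) = 10*-2 + (10) = -10
x_1 = x_0 - alpha * f'(x_0) = -2 - 1/5 * -10 = 0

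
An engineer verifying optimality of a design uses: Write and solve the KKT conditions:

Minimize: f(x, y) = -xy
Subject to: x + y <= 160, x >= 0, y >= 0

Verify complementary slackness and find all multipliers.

Problem: min -xy s.t. x + y <= 160 (multiplier lambda), x >= 0 (mu_x), y >= 0 (mu_y)
KKT stationarity: -y + lambda - mu_x = 0, -x + lambda - mu_y = 0, with lambda, mu_x, mu_y >= 0
Complementary slackness: lambda*(x + y - 160) = 0, mu_x*x = 0, mu_y*y = 0
If lambda = 0: y = -mu_x <= 0 and x = -mu_y <= 0 force x = y = 0 with f = 0; but x = y = 80 is feasible with f = -6400 < 0, so this is not the minimum. Hence lambda > 0 and x + y = 160.
Try x > 0, y > 0 (so mu_x = mu_y = 0): y = lambda, x = lambda => x = y = lambda
x + y = 160 => 2*lambda = 160 => lambda = 80
x* = y* = 80 > 0, consistent with mu_x = mu_y = 0.
(Any feasible point with x = 0 or y = 0 has f = 0 > -6400, so the minimum is not on those boundaries.)
min(-xy) = -6400 (i.e. max xy = 6400)
Multipliers: lambda = 80, mu_x = 0, mu_y = 0
Complementary slackness: lambda*(x + y - 160) = 80*(80 + 80 - 160) = 0, mu_x*x = 0*80 = 0, mu_y*y = 0*80 = 0. Satisfied.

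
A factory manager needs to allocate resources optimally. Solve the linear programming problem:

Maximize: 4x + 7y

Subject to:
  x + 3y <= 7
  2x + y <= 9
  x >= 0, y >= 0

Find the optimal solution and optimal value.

Feasible vertices: (0, 0), (0, 7/3), (4, 1), (9/2, 0)
Objective 4x + 7y at each:
  (0, 0): 0
  (0, 7/3): 49/3
  (4, 1): 23
  (9/2, 0): 18
Maximum is 23 at (4, 1).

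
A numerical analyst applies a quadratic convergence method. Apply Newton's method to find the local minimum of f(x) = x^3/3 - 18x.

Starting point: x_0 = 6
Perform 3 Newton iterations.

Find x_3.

f(x) = x^3/3 - 18x
f'(x) = x^2 - 18, f''(x) = 2x
Newton update: x_{n+1} = x_n - (x_n^2 - 18)/(2*x_n)
Step 1: x_0 = 6, f'=18, f''=12, x_1 = 9/2
Step 2: x_1 = 9/2, f'=9/4, f''=9, x_2 = 17/4
Step 3: x_2 = 17/4, f'=1/16, f''=17/2, x_3 = 577/136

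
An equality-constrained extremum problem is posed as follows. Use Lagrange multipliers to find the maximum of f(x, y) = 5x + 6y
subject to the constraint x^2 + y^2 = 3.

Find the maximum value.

Set up Lagrange conditions: grad f = lambda * grad g
  5 = 2*lambda*x
  6 = 2*lambda*y
From these: x/y = 5/6, so x = 5t, y = 6t for some t.
Substitute into constraint: (5t)^2 + (6t)^2 = 3
  t^2 * 61 = 3
  t = sqrt(3/61)
Maximum = 5*x + 6*y = (5^2 + 6^2)*t = 61 * sqrt(3/61) = sqrt(183)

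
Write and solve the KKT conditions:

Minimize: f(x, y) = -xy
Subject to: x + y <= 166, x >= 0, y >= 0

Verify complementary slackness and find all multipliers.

Problem: min -xy s.t. x + y <= 166 (multiplier lambda), x >= 0 (mu_x), y >= 0 (mu_y)
KKT stationarity: -y + lambda - mu_x = 0, -x + lambda - mu_y = 0, with lambda, mu_x, mu_y >= 0
Complementary slackness: lambda*(x + y - 166) = 0, mu_x*x = 0, mu_y*y = 0
If lambda = 0: y = -mu_x <= 0 and x = -mu_y <= 0 force x = y = 0 with f = 0; but x = y = 83 is feasible with f = -6889 < 0, so this is not the minimum. Hence lambda > 0 and x + y = 166.
Try x > 0, y > 0 (so mu_x = mu_y = 0): y = lambda, x = lambda => x = y = lambda
x + y = 166 => 2*lambda = 166 => lambda = 83
x* = y* = 83 > 0, consistent with mu_x = mu_y = 0.
(Any feasible point with x = 0 or y = 0 has f = 0 > -6889, so the minimum is not on those boundaries.)
min(-xy) = -6889 (i.e. max xy = 6889)
Multipliers: lambda = 83, mu_x = 0, mu_y = 0
Complementary slackness: lambda*(x + y - 166) = 83*(83 + 83 - 166) = 0, mu_x*x = 0*83 = 0, mu_y*y = 0*83 = 0. Satisfied.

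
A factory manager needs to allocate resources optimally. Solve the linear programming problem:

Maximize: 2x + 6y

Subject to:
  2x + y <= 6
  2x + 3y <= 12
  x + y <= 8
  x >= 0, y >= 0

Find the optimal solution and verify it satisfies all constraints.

Feasible vertices: (0, 0), (0, 4), (3/2, 3), (3, 0)
Objective 2x + 6y at each vertex:
  (0, 0): 0
  (0, 4): 24
  (3/2, 3): 21
  (3, 0): 6
Maximum is 24 at (0, 4).
Verify constraints at (x, y) = (0, 4):
  2*0 + 1*4 = 4 <= 6
  2*0 + 3*4 = 12 <= 12 (active)
  1*0 + 1*4 = 4 <= 8
  x = 0 >= 0, y = 4 >= 0. All constraints satisfied.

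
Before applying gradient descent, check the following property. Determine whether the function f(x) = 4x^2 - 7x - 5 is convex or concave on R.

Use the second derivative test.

f(x) = 4x^2 - 7x - 5
f'(x) = 8x - 7
f''(x) = 8
Since f''(x) = 8 > 0 for all x, f is convex on R.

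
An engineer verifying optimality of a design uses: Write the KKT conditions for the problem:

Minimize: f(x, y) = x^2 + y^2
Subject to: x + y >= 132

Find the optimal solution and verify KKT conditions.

KKT conditions for min x^2 + y^2 s.t. x + y >= 132:
Stationarity: 2x = mu, 2y = mu
So x = y = mu/2.
Complementary slackness: mu*(x + y - 132) = 0
Primal feasibility: x + y >= 132; dual feasibility: mu >= 0
If mu = 0 then x = y = 0, but 0 + 0 < 132 is infeasible, so the constraint is active.
Constraint active: x + y = 2*(mu/2) = 132 => mu = 132
x = y = 66, f = 8712
Verify: stationarity 2*66 = 132 = mu; primal 66 + 66 = 132 >= 132; dual mu = 132 >= 0; complementary slackness 132*(132 - 132) = 0. All KKT conditions hold.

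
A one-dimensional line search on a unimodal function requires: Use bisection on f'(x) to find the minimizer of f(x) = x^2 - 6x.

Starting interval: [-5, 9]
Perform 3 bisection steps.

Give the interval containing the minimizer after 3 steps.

Finding critical point of f(x) = x^2 - 6x using bisection on f'(x) = 2x + -6.
f'(x) = 0 when x = 3.
Starting interval: [-5, 9]
Step 1: mid = 2, f'(mid) = -2, new interval = [2, 9]
Step 2: mid = 11/2, f'(mid) = 5, new interval = [2, 11/2]
Step 3: mid = 15/4, f'(mid) = 3/2, new interval = [2, 15/4]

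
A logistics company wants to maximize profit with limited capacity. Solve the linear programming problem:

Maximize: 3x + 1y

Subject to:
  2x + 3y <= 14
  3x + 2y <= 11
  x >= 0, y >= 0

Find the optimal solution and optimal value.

Feasible vertices: (0, 0), (0, 14/3), (1, 4), (11/3, 0)
Objective 3x + 1y at each:
  (0, 0): 0
  (0, 14/3): 14/3
  (1, 4): 7
  (11/3, 0): 11
Maximum is 11 at (11/3, 0).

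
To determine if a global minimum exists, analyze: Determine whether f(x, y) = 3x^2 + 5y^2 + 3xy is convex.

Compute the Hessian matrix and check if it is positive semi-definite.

f(x,y) = 3x^2 + 5y^2 + 3xy
Hessian H = [[6, 3], [3, 10]]
trace(H) = 16, det(H) = 51
Eigenvalues: (16 +/- sqrt(52)) / 2 = 11.61, 4.394
Since both eigenvalues > 0, f is convex.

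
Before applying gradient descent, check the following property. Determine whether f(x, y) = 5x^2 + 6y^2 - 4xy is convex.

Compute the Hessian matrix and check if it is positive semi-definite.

f(x,y) = 5x^2 + 6y^2 - 4xy
Hessian H = [[10, -4], [-4, 12]]
trace(H) = 22, det(H) = 104
Eigenvalues: (22 +/- sqrt(68)) / 2 = 15.12, 6.877
Since both eigenvalues > 0, f is convex.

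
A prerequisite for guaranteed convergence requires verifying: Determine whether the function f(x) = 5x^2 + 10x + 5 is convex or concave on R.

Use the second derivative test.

f(x) = 5x^2 + 10x + 5
f'(x) = 10x + 10
f''(x) = 10
Since f''(x) = 10 > 0 for all x, f is convex on R.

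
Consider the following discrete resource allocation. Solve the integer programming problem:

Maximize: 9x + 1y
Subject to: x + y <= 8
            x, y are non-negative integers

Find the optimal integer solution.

Objective: 9x + 1y, constraint: x + y <= 8
Coefficient of x is 9 >= coefficient of y is 1, so allocate the entire budget to x.
Optimal: x = 8, y = 0, value = 72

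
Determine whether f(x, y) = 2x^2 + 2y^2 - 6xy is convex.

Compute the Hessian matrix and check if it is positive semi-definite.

f(x,y) = 2x^2 + 2y^2 - 6xy
Hessian H = [[4, -6], [-6, 4]]
trace(H) = 8, det(H) = -20
Eigenvalues: (8 +/- sqrt(144)) / 2 = 10, -2
Since not both eigenvalues positive, f is neither convex nor concave.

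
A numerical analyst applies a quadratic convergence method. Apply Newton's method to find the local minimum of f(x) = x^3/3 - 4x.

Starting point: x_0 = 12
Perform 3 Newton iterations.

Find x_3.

f(x) = x^3/3 - 4x
f'(x) = x^2 - 4, f''(x) = 2x
Newton update: x_{n+1} = x_n - (x_n^2 - 4)/(2*x_n)
Step 1: x_0 = 12, f'=140, f''=24, x_1 = 37/6
Step 2: x_1 = 37/6, f'=1225/36, f''=37/3, x_2 = 1513/444
Step 3: x_2 = 1513/444, f'=1500625/197136, f''=1513/222, x_3 = 3077713/1343544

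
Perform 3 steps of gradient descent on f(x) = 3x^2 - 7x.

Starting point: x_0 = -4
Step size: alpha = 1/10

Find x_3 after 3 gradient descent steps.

f(x) = 3x^2 - 7x, f'(x) = 6x + (-7)
Step 1: f'(-4) = -31, x_1 = -4 - 1/10 * -31 = -9/10
Step 2: f'(-9/10) = -62/5, x_2 = -9/10 - 1/10 * -62/5 = 17/50
Step 3: f'(17/50) = -124/25, x_3 = 17/50 - 1/10 * -124/25 = 209/250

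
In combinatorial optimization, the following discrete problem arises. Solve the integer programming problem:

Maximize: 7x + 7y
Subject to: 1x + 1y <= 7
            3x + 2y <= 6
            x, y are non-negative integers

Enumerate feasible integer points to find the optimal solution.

Constraint 1: 1x + 1y <= 7
Constraint 2: 3x + 2y <= 6
Feasible x range (need y >= 0): 0 <= x <= min(7/1, 6/3) => x in {0, ..., 2}.
Enumerate feasible integer points row by row (the coefficient of y is 7 > 0, so for each x the largest feasible y gives the best value):
  x = 0: y <= min((7 - 1*0)/1, (6 - 3*0)/2) => y in {0, ..., 3}; best 7*0 + 7*3 = 21
  x = 1: y <= min((7 - 1*1)/1, (6 - 3*1)/2) => y in {0, ..., 1}; best 7*1 + 7*1 = 14
  x = 2: y <= min((7 - 1*2)/1, (6 - 3*2)/2) => y in {0}; best 7*2 + 7*0 = 14
The maximum 7x + 7y = 21 is achieved at x = 0, y = 3.
Check: 1*0 + 1*3 = 3 <= 7 and 3*0 + 2*3 = 6 <= 6.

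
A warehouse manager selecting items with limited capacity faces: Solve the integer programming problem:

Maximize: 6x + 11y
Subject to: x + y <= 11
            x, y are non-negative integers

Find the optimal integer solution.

Objective: 6x + 11y, constraint: x + y <= 11
Coefficient of y is 11 > coefficient of x is 6, so allocate the entire budget to y.
Optimal: x = 0, y = 11, value = 121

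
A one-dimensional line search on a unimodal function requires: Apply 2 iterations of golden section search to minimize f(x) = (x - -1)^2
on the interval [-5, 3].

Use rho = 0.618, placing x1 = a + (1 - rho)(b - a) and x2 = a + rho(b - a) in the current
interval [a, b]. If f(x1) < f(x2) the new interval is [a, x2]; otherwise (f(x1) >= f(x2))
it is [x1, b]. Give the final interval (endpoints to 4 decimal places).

Golden section search for min of f(x) = (x - -1)^2 on [-5, 3].
Each step: x1 = a + (1 - rho)(b - a), x2 = a + rho(b - a); if f(x1) < f(x2) keep [a, x2], otherwise keep [x1, b].
Step 1: [-5.0000, 3.0000], x1=-1.9440 (f=0.8911), x2=-0.0560 (f=0.8911); f(x1) = f(x2) (tie, not '<') => keep [-1.9440, 3.0000]
Step 2: [-1.9440, 3.0000], x1=-0.0554 (f=0.8923), x2=1.1114 (f=4.4580); f(x1) < f(x2) => keep [-1.9440, 1.1114]
Final interval: [-1.9440, 1.1114]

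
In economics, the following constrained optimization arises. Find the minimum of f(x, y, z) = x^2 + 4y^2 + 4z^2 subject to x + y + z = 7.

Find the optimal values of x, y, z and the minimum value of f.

Using Lagrange multipliers on f = x^2 + 4y^2 + 4z^2 with constraint x + y + z = 7:
Conditions: 2*1*x = lambda, 2*4*y = lambda, 2*4*z = lambda
So x = lambda/2, y = lambda/8, z = lambda/8
Substituting into constraint: lambda * (3/4) = 7
lambda = 28/3
x = 14/3, y = 7/6, z = 7/6
Minimum value = 98/3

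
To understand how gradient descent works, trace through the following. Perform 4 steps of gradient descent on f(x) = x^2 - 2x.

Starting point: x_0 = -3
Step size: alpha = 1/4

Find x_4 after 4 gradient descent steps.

f(x) = x^2 - 2x, f'(x) = 2x + (-2)
Step 1: f'(-3) = -8, x_1 = -3 - 1/4 * -8 = -1
Step 2: f'(-1) = -4, x_2 = -1 - 1/4 * -4 = 0
Step 3: f'(0) = -2, x_3 = 0 - 1/4 * -2 = 1/2
Step 4: f'(1/2) = -1, x_4 = 1/2 - 1/4 * -1 = 3/4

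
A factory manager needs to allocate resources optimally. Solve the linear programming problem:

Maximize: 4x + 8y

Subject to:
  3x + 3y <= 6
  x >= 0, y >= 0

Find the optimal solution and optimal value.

The feasible region has vertices at [(0, 0), (2, 0), (0, 2)].
Checking objective 4x + 8y at each vertex:
  (0, 0): 4*0 + 8*0 = 0
  (2, 0): 4*2 + 8*0 = 8
  (0, 2): 4*0 + 8*2 = 16
Maximum is 16 at (0, 2).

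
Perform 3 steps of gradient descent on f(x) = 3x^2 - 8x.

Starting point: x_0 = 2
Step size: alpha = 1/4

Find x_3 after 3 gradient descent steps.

f(x) = 3x^2 - 8x, f'(x) = 6x + (-8)
Step 1: f'(2) = 4, x_1 = 2 - 1/4 * 4 = 1
Step 2: f'(1) = -2, x_2 = 1 - 1/4 * -2 = 3/2
Step 3: f'(3/2) = 1, x_3 = 3/2 - 1/4 * 1 = 5/4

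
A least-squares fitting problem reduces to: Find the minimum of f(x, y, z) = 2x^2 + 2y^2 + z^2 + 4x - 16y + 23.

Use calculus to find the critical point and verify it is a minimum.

f(x,y,z) = 2x^2 + 2y^2 + z^2 + 4x - 16y + 23
df/dx = 4x + (4) = 0 => x = -1
df/dy = 4y + (-16) = 0 => y = 4
df/dz = 2z + (0) = 0 => z = 0
f(-1,4,0) = 2*(-1)^2 + 2*(4)^2 + 1*(0)^2 + 4*(-1) + -16*(4) + 23 = -11
Hessian is diagonal with entries 4, 4, 2 > 0, confirmed minimum.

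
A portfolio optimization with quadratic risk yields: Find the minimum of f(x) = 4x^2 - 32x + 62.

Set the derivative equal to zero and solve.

f(x) = 4x^2 - 32x + 62
f'(x) = 8x + (-32) = 0
x = 32/8 = 4
f(4) = -2
Since f''(x) = 8 > 0, this is a minimum.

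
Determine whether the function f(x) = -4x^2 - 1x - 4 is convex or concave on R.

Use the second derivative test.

f(x) = -4x^2 - 1x - 4
f'(x) = -8x - 1
f''(x) = -8
Since f''(x) = -8 < 0 for all x, f is concave on R.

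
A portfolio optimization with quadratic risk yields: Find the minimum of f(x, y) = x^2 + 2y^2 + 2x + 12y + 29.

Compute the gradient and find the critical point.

f(x,y) = x^2 + 2y^2 + 2x + 12y + 29
df/dx = 2x + (2) = 0  =>  x = -1
df/dy = 4y + (12) = 0  =>  y = -3
f(-1, -3) = 1*(-1)^2 + 2*(-3)^2 + 2*(-1) + 12*(-3) + 29 = 10
Hessian is diagonal with entries 2, 4 > 0, so this is a minimum.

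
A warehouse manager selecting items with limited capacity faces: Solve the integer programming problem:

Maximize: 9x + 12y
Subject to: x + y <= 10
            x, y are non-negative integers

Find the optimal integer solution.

Objective: 9x + 12y, constraint: x + y <= 10
Coefficient of y is 12 > coefficient of x is 9, so allocate the entire budget to y.
Optimal: x = 0, y = 10, value = 120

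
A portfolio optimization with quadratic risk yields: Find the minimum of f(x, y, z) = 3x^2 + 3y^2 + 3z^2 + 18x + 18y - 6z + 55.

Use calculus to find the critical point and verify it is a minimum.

f(x,y,z) = 3x^2 + 3y^2 + 3z^2 + 18x + 18y - 6z + 55
df/dx = 6x + (18) = 0 => x = -3
df/dy = 6y + (18) = 0 => y = -3
df/dz = 6z + (-6) = 0 => z = 1
f(-3,-3,1) = 3*(-3)^2 + 3*(-3)^2 + 3*(1)^2 + 18*(-3) + 18*(-3) + -6*(1) + 55 = -2
Hessian is diagonal with entries 6, 6, 6 > 0, confirmed minimum.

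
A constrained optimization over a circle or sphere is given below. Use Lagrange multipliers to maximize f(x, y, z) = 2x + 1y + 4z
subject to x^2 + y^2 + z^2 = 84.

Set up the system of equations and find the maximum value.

Lagrange conditions: 2 = 2*lambda*x, 1 = 2*lambda*y, 4 = 2*lambda*z
So x:2 = y:1 = z:4, i.e. x = 2t, y = 1t, z = 4t
Constraint: t^2*(2^2 + 1^2 + 4^2) = 84
  t^2 * 21 = 84  =>  t = sqrt(4)
Maximum = 2*2t + 1*1t + 4*4t = 21*sqrt(4) = 42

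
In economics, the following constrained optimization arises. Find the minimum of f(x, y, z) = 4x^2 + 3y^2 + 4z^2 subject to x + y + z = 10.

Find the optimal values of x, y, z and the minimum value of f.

Using Lagrange multipliers on f = 4x^2 + 3y^2 + 4z^2 with constraint x + y + z = 10:
Conditions: 2*4*x = lambda, 2*3*y = lambda, 2*4*z = lambda
So x = lambda/8, y = lambda/6, z = lambda/8
Substituting into constraint: lambda * (5/12) = 10
lambda = 24
x = 3, y = 4, z = 3
Minimum value = 120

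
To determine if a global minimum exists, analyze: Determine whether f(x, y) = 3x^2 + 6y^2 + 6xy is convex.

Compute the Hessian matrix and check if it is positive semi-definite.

f(x,y) = 3x^2 + 6y^2 + 6xy
Hessian H = [[6, 6], [6, 12]]
trace(H) = 18, det(H) = 36
Eigenvalues: (18 +/- sqrt(180)) / 2 = 15.71, 2.292
Since both eigenvalues > 0, f is convex.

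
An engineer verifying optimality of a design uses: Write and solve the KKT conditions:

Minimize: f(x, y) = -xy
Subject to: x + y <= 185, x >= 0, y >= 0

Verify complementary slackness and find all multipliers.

Problem: min -xy s.t. x + y <= 185 (multiplier lambda), x >= 0 (mu_x), y >= 0 (mu_y)
KKT stationarity: -y + lambda - mu_x = 0, -x + lambda - mu_y = 0, with lambda, mu_x, mu_y >= 0
Complementary slackness: lambda*(x + y - 185) = 0, mu_x*x = 0, mu_y*y = 0
If lambda = 0: y = -mu_x <= 0 and x = -mu_y <= 0 force x = y = 0 with f = 0; but x = y = 185/2 is feasible with f = -34225/4 < 0, so this is not the minimum. Hence lambda > 0 and x + y = 185.
Try x > 0, y > 0 (so mu_x = mu_y = 0): y = lambda, x = lambda => x = y = lambda
x + y = 185 => 2*lambda = 185 => lambda = 185/2
x* = y* = 185/2 > 0, consistent with mu_x = mu_y = 0.
(Any feasible point with x = 0 or y = 0 has f = 0 > -34225/4, so the minimum is not on those boundaries.)
min(-xy) = -34225/4 (i.e. max xy = 34225/4)
Multipliers: lambda = 185/2, mu_x = 0, mu_y = 0
Complementary slackness: lambda*(x + y - 185) = 185/2*(185/2 + 185/2 - 185) = 0, mu_x*x = 0*185/2 = 0, mu_y*y = 0*185/2 = 0. Satisfied.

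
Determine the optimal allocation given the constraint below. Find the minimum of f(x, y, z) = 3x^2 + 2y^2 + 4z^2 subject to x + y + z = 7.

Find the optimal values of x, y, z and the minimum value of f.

Using Lagrange multipliers on f = 3x^2 + 2y^2 + 4z^2 with constraint x + y + z = 7:
Conditions: 2*3*x = lambda, 2*2*y = lambda, 2*4*z = lambda
So x = lambda/6, y = lambda/4, z = lambda/8
Substituting into constraint: lambda * (13/24) = 7
lambda = 168/13
x = 28/13, y = 42/13, z = 21/13
Minimum value = 588/13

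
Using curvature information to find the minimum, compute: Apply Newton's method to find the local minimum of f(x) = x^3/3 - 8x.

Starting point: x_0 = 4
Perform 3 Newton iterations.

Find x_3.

f(x) = x^3/3 - 8x
f'(x) = x^2 - 8, f''(x) = 2x
Newton update: x_{n+1} = x_n - (x_n^2 - 8)/(2*x_n)
Step 1: x_0 = 4, f'=8, f''=8, x_1 = 3
Step 2: x_1 = 3, f'=1, f''=6, x_2 = 17/6
Step 3: x_2 = 17/6, f'=1/36, f''=17/3, x_3 = 577/204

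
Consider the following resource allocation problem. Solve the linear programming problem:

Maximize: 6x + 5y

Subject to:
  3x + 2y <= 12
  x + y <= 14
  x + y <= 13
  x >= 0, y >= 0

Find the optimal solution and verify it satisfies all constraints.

Feasible vertices: (0, 0), (0, 6), (4, 0)
Objective 6x + 5y at each vertex:
  (0, 0): 0
  (0, 6): 30
  (4, 0): 24
Maximum is 30 at (0, 6).
Verify constraints at (x, y) = (0, 6):
  3*0 + 2*6 = 12 <= 12 (active)
  1*0 + 1*6 = 6 <= 14
  1*0 + 1*6 = 6 <= 13
  x = 0 >= 0, y = 6 >= 0. All constraints satisfied.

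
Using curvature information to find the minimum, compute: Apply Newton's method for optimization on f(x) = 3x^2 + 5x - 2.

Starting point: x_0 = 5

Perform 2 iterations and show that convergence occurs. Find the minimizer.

f(x) = 3x^2 + 5x - 2, f'(x) = 6x + (5), f''(x) = 6
Step 1: f'(5) = 35, x_1 = 5 - 35/6 = -5/6
Step 2: f'(-5/6) = 0, x_2 = -5/6 (converged)
Newton's method converges in 1 step for quadratics.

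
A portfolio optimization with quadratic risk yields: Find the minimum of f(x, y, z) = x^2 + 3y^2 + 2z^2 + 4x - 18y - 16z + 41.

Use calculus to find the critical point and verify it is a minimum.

f(x,y,z) = x^2 + 3y^2 + 2z^2 + 4x - 18y - 16z + 41
df/dx = 2x + (4) = 0 => x = -2
df/dy = 6y + (-18) = 0 => y = 3
df/dz = 4z + (-16) = 0 => z = 4
f(-2,3,4) = 1*(-2)^2 + 3*(3)^2 + 2*(4)^2 + 4*(-2) + -18*(3) + -16*(4) + 41 = -22
Hessian is diagonal with entries 2, 6, 4 > 0, confirmed minimum.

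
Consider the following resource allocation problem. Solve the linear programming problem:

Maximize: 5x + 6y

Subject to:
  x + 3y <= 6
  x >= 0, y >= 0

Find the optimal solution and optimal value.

The feasible region has vertices at [(0, 0), (6, 0), (0, 2)].
Checking objective 5x + 6y at each vertex:
  (0, 0): 5*0 + 6*0 = 0
  (6, 0): 5*6 + 6*0 = 30
  (0, 2): 5*0 + 6*2 = 12
Maximum is 30 at (6, 0).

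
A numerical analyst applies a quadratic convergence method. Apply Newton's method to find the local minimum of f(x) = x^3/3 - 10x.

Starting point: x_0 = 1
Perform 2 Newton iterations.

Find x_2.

f(x) = x^3/3 - 10x
f'(x) = x^2 - 10, f''(x) = 2x
Newton update: x_{n+1} = x_n - (x_n^2 - 10)/(2*x_n)
Step 1: x_0 = 1, f'=-9, f''=2, x_1 = 11/2
Step 2: x_1 = 11/2, f'=81/4, f''=11, x_2 = 161/44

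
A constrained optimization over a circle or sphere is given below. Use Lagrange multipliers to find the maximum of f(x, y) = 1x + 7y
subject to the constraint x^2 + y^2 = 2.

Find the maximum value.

Set up Lagrange conditions: grad f = lambda * grad g
  1 = 2*lambda*x
  7 = 2*lambda*y
From these: x/y = 1/7, so x = 1t, y = 7t for some t.
Substitute into constraint: (1t)^2 + (7t)^2 = 2
  t^2 * 50 = 2
  t = sqrt(2/50)
Maximum = 1*x + 7*y = (1^2 + 7^2)*t = 50 * sqrt(2/50) = 10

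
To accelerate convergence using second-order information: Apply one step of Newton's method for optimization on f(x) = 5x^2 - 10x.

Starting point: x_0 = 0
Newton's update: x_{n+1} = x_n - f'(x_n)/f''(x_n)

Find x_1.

f(x) = 5x^2 - 10x
f'(x) = 10x + (-10), f''(x) = 10
Newton step: x_1 = x_0 - f'(x_0)/f''(x_0)
f'(0) = -10
x_1 = 0 - -10/10 = 1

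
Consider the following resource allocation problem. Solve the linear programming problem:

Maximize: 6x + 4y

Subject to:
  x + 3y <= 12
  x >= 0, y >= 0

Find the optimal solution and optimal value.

The feasible region has vertices at [(0, 0), (12, 0), (0, 4)].
Checking objective 6x + 4y at each vertex:
  (0, 0): 6*0 + 4*0 = 0
  (12, 0): 6*12 + 4*0 = 72
  (0, 4): 6*0 + 4*4 = 16
Maximum is 72 at (12, 0).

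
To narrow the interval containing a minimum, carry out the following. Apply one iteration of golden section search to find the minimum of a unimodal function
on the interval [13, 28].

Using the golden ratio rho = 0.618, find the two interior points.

Golden section search on [13, 28].
Golden ratio rho = 0.618 (approx).
Interior points:
  x_1 = 13 + (1-0.618)*15 = 18.7300
  x_2 = 13 + 0.618*15 = 22.2700
Compare f(x_1) and f(x_2) to determine which subinterval to keep.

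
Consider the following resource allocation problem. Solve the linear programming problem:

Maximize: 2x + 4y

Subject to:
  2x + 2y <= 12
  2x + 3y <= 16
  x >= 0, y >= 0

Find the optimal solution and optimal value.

Feasible vertices: (0, 0), (0, 16/3), (2, 4), (6, 0)
Objective 2x + 4y at each:
  (0, 0): 0
  (0, 16/3): 64/3
  (2, 4): 20
  (6, 0): 12
Maximum is 64/3 at (0, 16/3).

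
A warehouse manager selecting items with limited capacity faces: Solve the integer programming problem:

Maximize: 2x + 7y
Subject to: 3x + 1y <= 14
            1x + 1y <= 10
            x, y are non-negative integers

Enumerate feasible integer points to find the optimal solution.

Constraint 1: 3x + 1y <= 14
Constraint 2: 1x + 1y <= 10
Feasible x range (need y >= 0): 0 <= x <= min(14/3, 10/1) => x in {0, ..., 4}.
Enumerate feasible integer points row by row (the coefficient of y is 7 > 0, so for each x the largest feasible y gives the best value):
  x = 0: y <= min((14 - 3*0)/1, (10 - 1*0)/1) => y in {0, ..., 10}; best 2*0 + 7*10 = 70
  x = 1: y <= min((14 - 3*1)/1, (10 - 1*1)/1) => y in {0, ..., 9}; best 2*1 + 7*9 = 65
  x = 2: y <= min((14 - 3*2)/1, (10 - 1*2)/1) => y in {0, ..., 8}; best 2*2 + 7*8 = 60
  x = 3: y <= min((14 - 3*3)/1, (10 - 1*3)/1) => y in {0, ..., 5}; best 2*3 + 7*5 = 41
  x = 4: y <= min((14 - 3*4)/1, (10 - 1*4)/1) => y in {0, ..., 2}; best 2*4 + 7*2 = 22
The maximum 2x + 7y = 70 is achieved at x = 0, y = 10.
Check: 3*0 + 1*10 = 10 <= 14 and 1*0 + 1*10 = 10 <= 10.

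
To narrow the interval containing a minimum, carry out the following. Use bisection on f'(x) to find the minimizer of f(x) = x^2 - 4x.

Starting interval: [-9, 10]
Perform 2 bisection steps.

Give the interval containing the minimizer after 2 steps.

Finding critical point of f(x) = x^2 - 4x using bisection on f'(x) = 2x + -4.
f'(x) = 0 when x = 2.
Starting interval: [-9, 10]
Step 1: mid = 1/2, f'(mid) = -3, new interval = [1/2, 10]
Step 2: mid = 21/4, f'(mid) = 13/2, new interval = [1/2, 21/4]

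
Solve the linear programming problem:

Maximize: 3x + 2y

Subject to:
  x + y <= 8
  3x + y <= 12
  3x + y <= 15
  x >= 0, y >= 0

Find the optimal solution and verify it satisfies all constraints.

Feasible vertices: (0, 0), (0, 8), (2, 6), (4, 0)
Objective 3x + 2y at each vertex:
  (0, 0): 0
  (0, 8): 16
  (2, 6): 18
  (4, 0): 12
Maximum is 18 at (2, 6).
Verify constraints at (x, y) = (2, 6):
  1*2 + 1*6 = 8 <= 8 (active)
  3*2 + 1*6 = 12 <= 12 (active)
  3*2 + 1*6 = 12 <= 15
  x = 2 >= 0, y = 6 >= 0. All constraints satisfied.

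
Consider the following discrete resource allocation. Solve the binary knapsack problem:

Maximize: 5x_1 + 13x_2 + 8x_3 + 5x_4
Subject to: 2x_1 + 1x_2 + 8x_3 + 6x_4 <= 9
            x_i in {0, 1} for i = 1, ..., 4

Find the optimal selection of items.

Items: item 1 (v=5, w=2), item 2 (v=13, w=1), item 3 (v=8, w=8), item 4 (v=5, w=6)
Capacity: 9
Checking all 16 subsets (w = total weight, v = total value):
  {}: w = 0, v = 0
  {1}: w = 2, v = 5
  {2}: w = 1, v = 13
  {3}: w = 8, v = 8
  {4}: w = 6, v = 5
  {1, 2}: w = 3, v = 18
  {1, 3}: w = 10 > 9, infeasible
  {1, 4}: w = 8, v = 10
  {2, 3}: w = 9, v = 21
  {2, 4}: w = 7, v = 18
  {3, 4}: w = 14 > 9, infeasible
  {1, 2, 3}: w = 11 > 9, infeasible
  {1, 2, 4}: w = 9, v = 23
  {1, 3, 4}: w = 16 > 9, infeasible
  {2, 3, 4}: w = 15 > 9, infeasible
  {1, 2, 3, 4}: w = 17 > 9, infeasible
Best feasible subset: items [1, 2, 4]
Total weight: 9 <= 9, total value: 23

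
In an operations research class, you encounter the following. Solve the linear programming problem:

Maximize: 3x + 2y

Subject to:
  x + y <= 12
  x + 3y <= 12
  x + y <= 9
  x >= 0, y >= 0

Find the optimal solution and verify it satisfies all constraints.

Feasible vertices: (0, 0), (0, 4), (15/2, 3/2), (9, 0)
Objective 3x + 2y at each vertex:
  (0, 0): 0
  (0, 4): 8
  (15/2, 3/2): 51/2
  (9, 0): 27
Maximum is 27 at (9, 0).
Verify constraints at (x, y) = (9, 0):
  1*9 + 1*0 = 9 <= 12
  1*9 + 3*0 = 9 <= 12
  1*9 + 1*0 = 9 <= 9 (active)
  x = 9 >= 0, y = 0 >= 0. All constraints satisfied.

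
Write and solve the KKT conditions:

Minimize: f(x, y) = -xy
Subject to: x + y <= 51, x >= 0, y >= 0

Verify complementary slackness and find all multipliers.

Problem: min -xy s.t. x + y <= 51 (multiplier lambda), x >= 0 (mu_x), y >= 0 (mu_y)
KKT stationarity: -y + lambda - mu_x = 0, -x + lambda - mu_y = 0, with lambda, mu_x, mu_y >= 0
Complementary slackness: lambda*(x + y - 51) = 0, mu_x*x = 0, mu_y*y = 0
If lambda = 0: y = -mu_x <= 0 and x = -mu_y <= 0 force x = y = 0 with f = 0; but x = y = 51/2 is feasible with f = -2601/4 < 0, so this is not the minimum. Hence lambda > 0 and x + y = 51.
Try x > 0, y > 0 (so mu_x = mu_y = 0): y = lambda, x = lambda => x = y = lambda
x + y = 51 => 2*lambda = 51 => lambda = 51/2
x* = y* = 51/2 > 0, consistent with mu_x = mu_y = 0.
(Any feasible point with x = 0 or y = 0 has f = 0 > -2601/4, so the minimum is not on those boundaries.)
min(-xy) = -2601/4 (i.e. max xy = 2601/4)
Multipliers: lambda = 51/2, mu_x = 0, mu_y = 0
Complementary slackness: lambda*(x + y - 51) = 51/2*(51/2 + 51/2 - 51) = 0, mu_x*x = 0*51/2 = 0, mu_y*y = 0*51/2 = 0. Satisfied.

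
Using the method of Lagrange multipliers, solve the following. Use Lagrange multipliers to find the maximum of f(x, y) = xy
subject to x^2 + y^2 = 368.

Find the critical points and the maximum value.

Lagrange conditions: y = 2*lambda*x and x = 2*lambda*y
If x = 0 then y = 0, violating the constraint, so x, y != 0.
Dividing: y/x = x/y => x^2 = y^2 => y = x or y = -x
Constraint: 2x^2 = 368 => x^2 = 184 => x = +/-sqrt(184)
Critical points: (sqrt(184), sqrt(184)), (-sqrt(184), -sqrt(184)), (sqrt(184), -sqrt(184)), (-sqrt(184), sqrt(184))
  y = x:  xy = x^2 = 184  at (sqrt(184), sqrt(184)) and (-sqrt(184), -sqrt(184))
  y = -x: xy = -x^2 = -184 at (sqrt(184), -sqrt(184)) and (-sqrt(184), sqrt(184))
Maximum xy = 184 at (sqrt(184), sqrt(184)) and (-sqrt(184), -sqrt(184))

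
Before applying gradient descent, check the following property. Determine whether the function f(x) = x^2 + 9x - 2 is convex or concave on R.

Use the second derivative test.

f(x) = x^2 + 9x - 2
f'(x) = 2x + 9
f''(x) = 2
Since f''(x) = 2 > 0 for all x, f is convex on R.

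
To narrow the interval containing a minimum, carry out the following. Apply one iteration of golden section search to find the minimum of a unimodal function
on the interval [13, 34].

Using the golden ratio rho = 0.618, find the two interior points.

Golden section search on [13, 34].
Golden ratio rho = 0.618 (approx).
Interior points:
  x_1 = 13 + (1-0.618)*21 = 21.0220
  x_2 = 13 + 0.618*21 = 25.9780
Compare f(x_1) and f(x_2) to determine which subinterval to keep.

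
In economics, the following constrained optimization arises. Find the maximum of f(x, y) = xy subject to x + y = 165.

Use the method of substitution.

Substitute y = 165 - x into f(x,y) = xy:
g(x) = x(165 - x) = 165x - x^2
g'(x) = 165 - 2x = 0  =>  x = 165/2
y = 165 - 165/2 = 165/2
Maximum value = (165/2) * (165/2) = 27225/4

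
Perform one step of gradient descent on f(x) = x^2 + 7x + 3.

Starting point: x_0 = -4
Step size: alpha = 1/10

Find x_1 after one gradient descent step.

f(x) = x^2 + 7x + 3
f'(x) = 2x + 7
f'(-4) = 2*-4 + (7) = -1
x_1 = x_0 - alpha * f'(x_0) = -4 - 1/10 * -1 = -39/10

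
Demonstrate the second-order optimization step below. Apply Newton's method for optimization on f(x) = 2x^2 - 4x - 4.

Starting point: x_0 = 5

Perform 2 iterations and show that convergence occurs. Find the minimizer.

f(x) = 2x^2 - 4x - 4, f'(x) = 4x + (-4), f''(x) = 4
Step 1: f'(5) = 16, x_1 = 5 - 16/4 = 1
Step 2: f'(1) = 0, x_2 = 1 (converged)
Newton's method converges in 1 step for quadratics.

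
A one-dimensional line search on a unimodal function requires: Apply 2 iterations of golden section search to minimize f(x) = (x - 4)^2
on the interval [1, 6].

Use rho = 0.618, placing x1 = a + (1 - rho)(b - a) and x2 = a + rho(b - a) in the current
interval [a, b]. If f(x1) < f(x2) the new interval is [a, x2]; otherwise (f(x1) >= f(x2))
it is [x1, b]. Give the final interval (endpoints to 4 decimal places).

Golden section search for min of f(x) = (x - 4)^2 on [1, 6].
Each step: x1 = a + (1 - rho)(b - a), x2 = a + rho(b - a); if f(x1) < f(x2) keep [a, x2], otherwise keep [x1, b].
Step 1: [1.0000, 6.0000], x1=2.9100 (f=1.1881), x2=4.0900 (f=0.0081); f(x1) > f(x2) => keep [2.9100, 6.0000]
Step 2: [2.9100, 6.0000], x1=4.0904 (f=0.0082), x2=4.8196 (f=0.6718); f(x1) < f(x2) => keep [2.9100, 4.8196]
Final interval: [2.9100, 4.8196]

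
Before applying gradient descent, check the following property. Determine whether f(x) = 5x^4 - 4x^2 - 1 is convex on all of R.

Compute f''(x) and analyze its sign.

f(x) = 5x^4 - 4x^2 - 1
f'(x) = 20x^3 + -8x
f''(x) = 60x^2 + -8
f''(0) = -8 < 0, so not convex near x = 0
Therefore, f is not globally convex on R.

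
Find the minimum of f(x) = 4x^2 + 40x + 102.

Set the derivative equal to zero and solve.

f(x) = 4x^2 + 40x + 102
f'(x) = 8x + (40) = 0
x = -40/8 = -5
f(-5) = 2
Since f''(x) = 8 > 0, this is a minimum.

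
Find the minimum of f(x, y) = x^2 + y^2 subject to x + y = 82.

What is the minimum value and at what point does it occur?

Substitute y = 82 - x into f(x,y) = x^2 + y^2:
g(x) = x^2 + (82 - x)^2 = 2x^2 - 164x + 6724
g'(x) = 4x - 164 = 0  =>  x = 41
y = 82 - 41 = 41
Minimum value = 41^2 + 41^2 = 3362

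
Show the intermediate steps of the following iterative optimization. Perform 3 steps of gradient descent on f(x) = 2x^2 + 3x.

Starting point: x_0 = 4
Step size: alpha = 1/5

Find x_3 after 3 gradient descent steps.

f(x) = 2x^2 + 3x, f'(x) = 4x + (3)
Step 1: f'(4) = 19, x_1 = 4 - 1/5 * 19 = 1/5
Step 2: f'(1/5) = 19/5, x_2 = 1/5 - 1/5 * 19/5 = -14/25
Step 3: f'(-14/25) = 19/25, x_3 = -14/25 - 1/5 * 19/25 = -89/125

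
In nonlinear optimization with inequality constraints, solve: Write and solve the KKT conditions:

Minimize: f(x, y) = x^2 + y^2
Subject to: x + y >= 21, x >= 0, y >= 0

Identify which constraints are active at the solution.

KKT conditions for min x^2 + y^2 s.t. 1x + 1y >= 21, x >= 0, y >= 0:
Stationarity: 2x = mu*1 + mu_x, 2y = mu*1 + mu_y, with mu, mu_x, mu_y >= 0
Complementary slackness: mu*(x + y - 21) = 0, mu_x*x = 0, mu_y*y = 0
(0, 0) is infeasible (1*0 + 1*0 < 21), so if mu = 0 stationarity would force x = mu_x/2 >= 0, y = mu_y/2 >= 0 with mu_x*x = mu_y*y = 0, i.e. x = y = 0: contradiction. Hence mu > 0 and x + y = 21 is active.
Try x > 0, y > 0 (so mu_x = mu_y = 0): x = 1*mu/2, y = 1*mu/2
Substitute: 1*(1*mu/2) + 1*(1*mu/2) = 21
  mu*2/2 = 21 => mu = 21
x* = 21/2 > 0, y* = 21/2 > 0, consistent with mu_x = mu_y = 0.
f is convex and the constraints are linear, so this KKT point is the global minimum.
f* = 441/2
Active constraints: x + y >= 21 (holds with equality, mu = 21 > 0); x >= 0 and y >= 0 are inactive (mu_x = mu_y = 0).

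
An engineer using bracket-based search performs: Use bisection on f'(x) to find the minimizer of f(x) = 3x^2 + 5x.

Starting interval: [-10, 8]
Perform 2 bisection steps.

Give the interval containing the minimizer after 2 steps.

Finding critical point of f(x) = 3x^2 + 5x using bisection on f'(x) = 6x + 5.
f'(x) = 0 when x = -5/6.
Starting interval: [-10, 8]
Step 1: mid = -1, f'(mid) = -1, new interval = [-1, 8]
Step 2: mid = 7/2, f'(mid) = 26, new interval = [-1, 7/2]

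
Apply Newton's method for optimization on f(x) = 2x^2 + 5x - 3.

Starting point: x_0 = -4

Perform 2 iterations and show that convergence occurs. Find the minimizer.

f(x) = 2x^2 + 5x - 3, f'(x) = 4x + (5), f''(x) = 4
Step 1: f'(-4) = -11, x_1 = -4 - -11/4 = -5/4
Step 2: f'(-5/4) = 0, x_2 = -5/4 (converged)
Newton's method converges in 1 step for quadratics.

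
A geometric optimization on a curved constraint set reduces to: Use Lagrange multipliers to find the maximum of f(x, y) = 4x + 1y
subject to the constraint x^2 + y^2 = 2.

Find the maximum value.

Set up Lagrange conditions: grad f = lambda * grad g
  4 = 2*lambda*x
  1 = 2*lambda*y
From these: x/y = 4/1, so x = 4t, y = 1t for some t.
Substitute into constraint: (4t)^2 + (1t)^2 = 2
  t^2 * 17 = 2
  t = sqrt(2/17)
Maximum = 4*x + 1*y = (4^2 + 1^2)*t = 17 * sqrt(2/17) = sqrt(34)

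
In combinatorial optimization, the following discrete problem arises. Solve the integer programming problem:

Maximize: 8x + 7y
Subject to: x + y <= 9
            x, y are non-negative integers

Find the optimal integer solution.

Objective: 8x + 7y, constraint: x + y <= 9
Coefficient of x is 8 >= coefficient of y is 7, so allocate the entire budget to x.
Optimal: x = 9, y = 0, value = 72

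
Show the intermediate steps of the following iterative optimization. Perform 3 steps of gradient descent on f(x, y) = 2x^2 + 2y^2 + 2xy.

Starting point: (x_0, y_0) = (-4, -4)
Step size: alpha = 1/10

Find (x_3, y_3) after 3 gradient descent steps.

f(x,y) = 2x^2 + 2y^2 + 2xy
grad_x = 4x + 2y, grad_y = 4y + 2x
Step 1: grad = (-24, -24), (-8/5, -8/5)
Step 2: grad = (-48/5, -48/5), (-16/25, -16/25)
Step 3: grad = (-96/25, -96/25), (-32/125, -32/125)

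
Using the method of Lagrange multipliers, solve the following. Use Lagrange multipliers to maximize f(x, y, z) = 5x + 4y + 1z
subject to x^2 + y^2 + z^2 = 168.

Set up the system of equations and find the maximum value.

Lagrange conditions: 5 = 2*lambda*x, 4 = 2*lambda*y, 1 = 2*lambda*z
So x:5 = y:4 = z:1, i.e. x = 5t, y = 4t, z = 1t
Constraint: t^2*(5^2 + 4^2 + 1^2) = 168
  t^2 * 42 = 168  =>  t = sqrt(4)
Maximum = 5*5t + 4*4t + 1*1t = 42*sqrt(4) = 84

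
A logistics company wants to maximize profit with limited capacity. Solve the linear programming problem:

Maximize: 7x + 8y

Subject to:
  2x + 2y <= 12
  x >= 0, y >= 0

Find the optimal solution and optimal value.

The feasible region has vertices at [(0, 0), (6, 0), (0, 6)].
Checking objective 7x + 8y at each vertex:
  (0, 0): 7*0 + 8*0 = 0
  (6, 0): 7*6 + 8*0 = 42
  (0, 6): 7*0 + 8*6 = 48
Maximum is 48 at (0, 6).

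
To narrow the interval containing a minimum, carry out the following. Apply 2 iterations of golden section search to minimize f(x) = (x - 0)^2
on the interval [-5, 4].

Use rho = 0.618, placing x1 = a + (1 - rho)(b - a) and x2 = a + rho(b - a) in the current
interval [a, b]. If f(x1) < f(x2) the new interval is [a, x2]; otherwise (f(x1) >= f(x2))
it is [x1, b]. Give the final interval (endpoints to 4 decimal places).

Golden section search for min of f(x) = (x - 0)^2 on [-5, 4].
Each step: x1 = a + (1 - rho)(b - a), x2 = a + rho(b - a); if f(x1) < f(x2) keep [a, x2], otherwise keep [x1, b].
Step 1: [-5.0000, 4.0000], x1=-1.5620 (f=2.4398), x2=0.5620 (f=0.3158); f(x1) > f(x2) => keep [-1.5620, 4.0000]
Step 2: [-1.5620, 4.0000], x1=0.5627 (f=0.3166), x2=1.8753 (f=3.5168); f(x1) < f(x2) => keep [-1.5620, 1.8753]
Final interval: [-1.5620, 1.8753]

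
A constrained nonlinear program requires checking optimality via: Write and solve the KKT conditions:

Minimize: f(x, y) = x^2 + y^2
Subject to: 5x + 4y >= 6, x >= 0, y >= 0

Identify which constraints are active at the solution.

KKT conditions for min x^2 + y^2 s.t. 5x + 4y >= 6, x >= 0, y >= 0:
Stationarity: 2x = mu*5 + mu_x, 2y = mu*4 + mu_y, with mu, mu_x, mu_y >= 0
Complementary slackness: mu*(5x + 4y - 6) = 0, mu_x*x = 0, mu_y*y = 0
(0, 0) is infeasible (5*0 + 4*0 < 6), so if mu = 0 stationarity would force x = mu_x/2 >= 0, y = mu_y/2 >= 0 with mu_x*x = mu_y*y = 0, i.e. x = y = 0: contradiction. Hence mu > 0 and 5x + 4y = 6 is active.
Try x > 0, y > 0 (so mu_x = mu_y = 0): x = 5*mu/2, y = 4*mu/2
Substitute: 5*(5*mu/2) + 4*(4*mu/2) = 6
  mu*41/2 = 6 => mu = 12/41
x* = 30/41 > 0, y* = 24/41 > 0, consistent with mu_x = mu_y = 0.
f is convex and the constraints are linear, so this KKT point is the global minimum.
f* = 36/41
Active constraints: 5x + 4y >= 6 (holds with equality, mu = 12/41 > 0); x >= 0 and y >= 0 are inactive (mu_x = mu_y = 0).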